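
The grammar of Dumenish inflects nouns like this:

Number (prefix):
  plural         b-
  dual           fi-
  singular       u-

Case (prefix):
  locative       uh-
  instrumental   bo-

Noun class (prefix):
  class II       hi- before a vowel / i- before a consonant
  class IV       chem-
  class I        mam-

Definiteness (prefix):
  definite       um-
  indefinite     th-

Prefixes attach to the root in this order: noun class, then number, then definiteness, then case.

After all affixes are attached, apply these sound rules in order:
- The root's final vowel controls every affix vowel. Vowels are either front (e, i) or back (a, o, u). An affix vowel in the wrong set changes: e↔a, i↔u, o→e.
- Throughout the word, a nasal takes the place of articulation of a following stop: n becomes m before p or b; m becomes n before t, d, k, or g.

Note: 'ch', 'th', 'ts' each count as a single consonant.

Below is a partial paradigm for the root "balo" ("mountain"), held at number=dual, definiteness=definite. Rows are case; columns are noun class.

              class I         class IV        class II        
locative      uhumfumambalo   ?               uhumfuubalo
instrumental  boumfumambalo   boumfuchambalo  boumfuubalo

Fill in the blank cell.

Attach noun class class IV chem- → chembalo.
Attach number dual fi- → fichembalo.
Attach definiteness definite um- → umfichembalo.
Attach case locative uh- → uhumfichembalo.
Apply vowel harmony: uhumfichembalo → uhumfuchambalo.
Nasal assimilation: no change.

uhumfuchambalo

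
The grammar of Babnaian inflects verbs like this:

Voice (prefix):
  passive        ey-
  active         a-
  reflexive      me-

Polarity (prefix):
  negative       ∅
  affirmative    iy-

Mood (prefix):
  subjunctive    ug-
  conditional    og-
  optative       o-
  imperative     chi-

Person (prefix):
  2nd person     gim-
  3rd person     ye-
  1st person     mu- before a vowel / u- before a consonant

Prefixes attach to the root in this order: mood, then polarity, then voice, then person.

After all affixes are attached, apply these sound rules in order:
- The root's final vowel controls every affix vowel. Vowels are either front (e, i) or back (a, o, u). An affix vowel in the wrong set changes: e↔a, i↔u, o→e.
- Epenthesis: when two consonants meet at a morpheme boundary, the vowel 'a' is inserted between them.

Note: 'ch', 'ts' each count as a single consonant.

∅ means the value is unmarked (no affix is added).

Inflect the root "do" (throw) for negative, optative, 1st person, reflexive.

Attach mood optative o- → odo.
polarity = negative: zero marking, form stays odo.
Attach voice reflexive me- → meodo.
Attach person 1st person u- (before consonant 'm') → umeodo.
Apply vowel harmony: umeodo → umaodo.
Epenthesis: no change.

umaodo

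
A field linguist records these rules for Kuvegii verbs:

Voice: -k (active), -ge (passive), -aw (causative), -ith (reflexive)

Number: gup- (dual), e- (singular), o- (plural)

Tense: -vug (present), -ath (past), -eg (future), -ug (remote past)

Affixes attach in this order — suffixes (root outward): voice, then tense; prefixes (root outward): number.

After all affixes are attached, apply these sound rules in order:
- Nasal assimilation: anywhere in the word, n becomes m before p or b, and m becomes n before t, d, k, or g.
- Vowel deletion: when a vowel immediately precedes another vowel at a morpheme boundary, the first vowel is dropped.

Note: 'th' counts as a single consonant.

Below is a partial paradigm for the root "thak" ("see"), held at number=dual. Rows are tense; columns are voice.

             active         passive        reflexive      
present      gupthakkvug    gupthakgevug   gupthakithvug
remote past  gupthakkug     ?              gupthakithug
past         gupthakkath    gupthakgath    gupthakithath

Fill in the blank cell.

Attach number dual gup- → gupthak.
Attach voice passive -ge → gupthakge.
Attach tense remote past -ug → gupthakgeug.
Nasal assimilation: no change.
Apply vowel deletion: gupthakgeug → gupthakgug.

gupthakgug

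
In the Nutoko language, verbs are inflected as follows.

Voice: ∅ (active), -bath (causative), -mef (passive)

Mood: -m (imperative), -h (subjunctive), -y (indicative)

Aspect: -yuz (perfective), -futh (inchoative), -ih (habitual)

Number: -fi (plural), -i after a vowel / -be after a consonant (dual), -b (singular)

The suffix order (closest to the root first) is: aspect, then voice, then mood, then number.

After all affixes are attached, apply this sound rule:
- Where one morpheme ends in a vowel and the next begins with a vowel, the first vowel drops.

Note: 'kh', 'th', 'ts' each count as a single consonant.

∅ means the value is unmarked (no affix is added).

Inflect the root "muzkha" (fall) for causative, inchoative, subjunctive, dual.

muzkhafuthbathhbe

Attach aspect inchoative -futh → muzkhafuth.
Attach voice causative -bath → muzkhafuthbath.
Attach mood subjunctive -h → muzkhafuthbathh.
Attach number dual -be (after consonant 'h') → muzkhafuthbathhbe.
Vowel deletion: no change.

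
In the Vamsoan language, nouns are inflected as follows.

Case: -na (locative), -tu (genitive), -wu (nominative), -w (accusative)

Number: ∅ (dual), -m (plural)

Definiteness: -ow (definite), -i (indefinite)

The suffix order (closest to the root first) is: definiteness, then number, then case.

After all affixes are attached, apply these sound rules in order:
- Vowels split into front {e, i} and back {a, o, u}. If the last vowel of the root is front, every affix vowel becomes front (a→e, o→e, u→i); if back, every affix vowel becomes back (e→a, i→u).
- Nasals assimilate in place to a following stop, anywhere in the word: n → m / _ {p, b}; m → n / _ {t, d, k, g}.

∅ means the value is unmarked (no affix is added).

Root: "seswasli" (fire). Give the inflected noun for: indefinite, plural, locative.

seswasliimne

Attach definiteness indefinite -i → seswaslii.
Attach number plural -m → seswasliim.
Attach case locative -na → seswasliimna.
Apply vowel harmony: seswasliimna → seswasliimne.
Nasal assimilation: no change.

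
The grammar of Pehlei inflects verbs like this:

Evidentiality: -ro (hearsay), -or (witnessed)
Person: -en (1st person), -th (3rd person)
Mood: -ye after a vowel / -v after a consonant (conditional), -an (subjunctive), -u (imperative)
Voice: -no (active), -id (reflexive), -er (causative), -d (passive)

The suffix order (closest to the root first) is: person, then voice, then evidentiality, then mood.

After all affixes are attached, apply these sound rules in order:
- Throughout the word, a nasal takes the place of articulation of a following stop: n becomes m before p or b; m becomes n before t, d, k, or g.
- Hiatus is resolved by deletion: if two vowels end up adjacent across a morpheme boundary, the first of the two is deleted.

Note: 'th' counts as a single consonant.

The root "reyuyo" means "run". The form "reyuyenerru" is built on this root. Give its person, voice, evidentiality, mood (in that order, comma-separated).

Segment: reyuyo-en-er-ro-u.
person: -en → 1st person.
voice: -er → causative.
evidentiality: -ro → hearsay.
mood: -u → imperative.

1st person, causative, hearsay, imperative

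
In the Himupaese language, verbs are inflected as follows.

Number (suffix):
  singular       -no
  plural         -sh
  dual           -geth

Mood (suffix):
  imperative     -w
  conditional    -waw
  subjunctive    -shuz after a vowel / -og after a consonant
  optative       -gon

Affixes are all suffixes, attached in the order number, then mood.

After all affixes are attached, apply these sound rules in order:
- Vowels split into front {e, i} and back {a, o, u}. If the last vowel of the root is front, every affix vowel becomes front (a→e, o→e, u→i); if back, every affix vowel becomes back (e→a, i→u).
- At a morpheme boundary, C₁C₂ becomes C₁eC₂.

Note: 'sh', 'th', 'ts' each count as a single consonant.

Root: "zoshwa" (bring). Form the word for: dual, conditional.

Attach number dual -geth → zoshwageth.
Attach mood conditional -waw → zoshwagethwaw.
Apply vowel harmony: zoshwagethwaw → zoshwagathwaw.
Apply epenthesis: zoshwagathwaw → zoshwagathewaw.

zoshwagathewaw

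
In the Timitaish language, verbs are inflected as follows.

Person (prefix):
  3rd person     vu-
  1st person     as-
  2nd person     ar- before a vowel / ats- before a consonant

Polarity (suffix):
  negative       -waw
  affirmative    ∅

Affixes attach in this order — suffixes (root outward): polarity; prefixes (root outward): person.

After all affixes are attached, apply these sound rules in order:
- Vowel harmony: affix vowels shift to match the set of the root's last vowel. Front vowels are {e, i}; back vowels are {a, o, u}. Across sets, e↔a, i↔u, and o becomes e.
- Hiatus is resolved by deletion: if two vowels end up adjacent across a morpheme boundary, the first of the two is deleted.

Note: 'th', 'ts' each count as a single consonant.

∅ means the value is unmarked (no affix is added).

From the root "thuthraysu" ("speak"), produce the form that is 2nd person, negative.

Attach person 2nd person ats- (before consonant 'th') → atsthuthraysu.
Attach polarity negative -waw → atsthuthraysuwaw.
Vowel harmony: no change.
Vowel deletion: no change.

atsthuthraysuwaw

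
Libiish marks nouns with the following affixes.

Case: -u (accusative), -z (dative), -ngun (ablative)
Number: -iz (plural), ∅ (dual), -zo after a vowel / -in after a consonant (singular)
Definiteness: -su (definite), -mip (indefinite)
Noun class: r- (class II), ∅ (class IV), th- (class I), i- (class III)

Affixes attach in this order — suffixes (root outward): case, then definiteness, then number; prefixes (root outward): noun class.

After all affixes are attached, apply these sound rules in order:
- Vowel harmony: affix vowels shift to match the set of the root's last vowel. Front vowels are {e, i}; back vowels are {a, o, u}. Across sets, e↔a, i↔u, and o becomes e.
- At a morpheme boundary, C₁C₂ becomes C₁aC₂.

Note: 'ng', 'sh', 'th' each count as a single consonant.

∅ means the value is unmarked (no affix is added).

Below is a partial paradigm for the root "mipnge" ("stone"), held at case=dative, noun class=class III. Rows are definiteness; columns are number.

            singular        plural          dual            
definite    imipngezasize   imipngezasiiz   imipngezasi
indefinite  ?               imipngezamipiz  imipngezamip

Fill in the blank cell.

Attach case dative -z → mipngez.
Attach noun class class III i- → imipngez.
Attach definiteness indefinite -mip → imipngezmip.
Attach number singular -in (after consonant 'p') → imipngezmipin.
Vowel harmony: no change.
Apply epenthesis: imipngezmipin → imipngezamipin.

imipngezamipin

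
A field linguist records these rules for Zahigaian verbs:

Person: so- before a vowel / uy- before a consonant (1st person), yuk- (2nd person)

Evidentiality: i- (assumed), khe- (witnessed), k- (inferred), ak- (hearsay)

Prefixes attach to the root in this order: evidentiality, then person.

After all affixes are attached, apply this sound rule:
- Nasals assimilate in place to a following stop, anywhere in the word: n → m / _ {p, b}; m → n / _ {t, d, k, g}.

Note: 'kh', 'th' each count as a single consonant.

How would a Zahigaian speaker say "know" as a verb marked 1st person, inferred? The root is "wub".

uykwub

Attach evidentiality inferred k- → kwub.
Attach person 1st person uy- (before consonant 'k') → uykwub.
Nasal assimilation: no change.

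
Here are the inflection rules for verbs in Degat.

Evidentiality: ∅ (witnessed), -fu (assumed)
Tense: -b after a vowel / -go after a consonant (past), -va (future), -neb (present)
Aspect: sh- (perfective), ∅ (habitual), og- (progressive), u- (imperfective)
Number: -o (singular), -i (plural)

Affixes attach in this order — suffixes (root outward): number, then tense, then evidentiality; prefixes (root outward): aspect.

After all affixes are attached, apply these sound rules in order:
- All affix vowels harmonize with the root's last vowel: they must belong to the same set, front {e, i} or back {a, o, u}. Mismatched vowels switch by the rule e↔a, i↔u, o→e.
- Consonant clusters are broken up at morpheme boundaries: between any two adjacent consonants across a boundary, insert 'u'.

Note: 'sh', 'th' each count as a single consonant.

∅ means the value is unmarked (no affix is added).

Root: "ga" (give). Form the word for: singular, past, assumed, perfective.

Attach number singular -o → gao.
Attach tense past -b (after vowel 'o') → gaob.
Attach aspect perfective sh- → shgaob.
Attach evidentiality assumed -fu → shgaobfu.
Vowel harmony: no change.
Apply epenthesis: shgaobfu → shugaobufu.

shugaobufu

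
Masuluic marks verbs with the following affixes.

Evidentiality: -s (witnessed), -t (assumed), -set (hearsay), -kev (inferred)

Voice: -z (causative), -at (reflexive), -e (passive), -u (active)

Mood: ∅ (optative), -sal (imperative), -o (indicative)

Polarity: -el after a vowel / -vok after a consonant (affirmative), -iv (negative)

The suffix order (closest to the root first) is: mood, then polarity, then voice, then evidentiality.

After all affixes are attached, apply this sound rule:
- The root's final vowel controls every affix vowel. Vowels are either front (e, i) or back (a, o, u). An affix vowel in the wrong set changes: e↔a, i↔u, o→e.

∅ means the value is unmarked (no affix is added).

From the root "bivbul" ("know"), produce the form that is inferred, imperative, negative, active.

bivbulsaluvukav

Attach mood imperative -sal → bivbulsal.
Attach polarity negative -iv → bivbulsaliv.
Attach voice active -u → bivbulsalivu.
Attach evidentiality inferred -kev → bivbulsalivukev.
Apply vowel harmony: bivbulsalivukev → bivbulsaluvukav.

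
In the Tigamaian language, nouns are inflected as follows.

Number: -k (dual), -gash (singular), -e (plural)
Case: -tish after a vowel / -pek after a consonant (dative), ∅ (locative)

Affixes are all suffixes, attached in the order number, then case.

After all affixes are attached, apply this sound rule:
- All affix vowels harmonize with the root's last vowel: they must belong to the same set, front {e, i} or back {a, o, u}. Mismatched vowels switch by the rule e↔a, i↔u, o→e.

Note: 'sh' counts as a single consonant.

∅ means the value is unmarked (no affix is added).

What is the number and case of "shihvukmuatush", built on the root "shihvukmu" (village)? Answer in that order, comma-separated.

Segment: shihvukmu-e-tish.
number: -e → plural.
case: -tish/pek → dative.

plural, dative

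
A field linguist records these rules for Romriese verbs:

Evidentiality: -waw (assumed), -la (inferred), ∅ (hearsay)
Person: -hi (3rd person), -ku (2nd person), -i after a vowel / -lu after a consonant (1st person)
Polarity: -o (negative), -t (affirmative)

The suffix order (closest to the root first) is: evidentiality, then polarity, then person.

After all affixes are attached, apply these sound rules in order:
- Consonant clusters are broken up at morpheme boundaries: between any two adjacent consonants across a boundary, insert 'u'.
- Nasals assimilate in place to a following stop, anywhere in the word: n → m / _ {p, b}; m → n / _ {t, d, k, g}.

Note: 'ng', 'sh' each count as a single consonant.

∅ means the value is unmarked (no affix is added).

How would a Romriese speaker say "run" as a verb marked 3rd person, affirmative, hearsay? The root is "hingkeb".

evidentiality = hearsay: zero marking, form stays hingkeb.
Attach polarity affirmative -t → hingkebt.
Attach person 3rd person -hi → hingkebthi.
Apply epenthesis: hingkebthi → hingkebutuhi.
Nasal assimilation: no change.

hingkebutuhi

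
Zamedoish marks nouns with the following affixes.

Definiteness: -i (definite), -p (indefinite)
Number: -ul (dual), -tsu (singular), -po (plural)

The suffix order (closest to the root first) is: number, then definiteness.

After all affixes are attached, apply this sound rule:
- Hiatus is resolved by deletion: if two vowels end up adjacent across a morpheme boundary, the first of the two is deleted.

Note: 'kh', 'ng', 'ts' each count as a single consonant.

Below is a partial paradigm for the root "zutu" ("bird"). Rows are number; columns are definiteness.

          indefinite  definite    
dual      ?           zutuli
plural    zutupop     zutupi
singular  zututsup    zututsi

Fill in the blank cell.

Attach number dual -ul → zutuul.
Attach definiteness indefinite -p → zutuulp.
Apply vowel deletion: zutuulp → zutulp.

zutulp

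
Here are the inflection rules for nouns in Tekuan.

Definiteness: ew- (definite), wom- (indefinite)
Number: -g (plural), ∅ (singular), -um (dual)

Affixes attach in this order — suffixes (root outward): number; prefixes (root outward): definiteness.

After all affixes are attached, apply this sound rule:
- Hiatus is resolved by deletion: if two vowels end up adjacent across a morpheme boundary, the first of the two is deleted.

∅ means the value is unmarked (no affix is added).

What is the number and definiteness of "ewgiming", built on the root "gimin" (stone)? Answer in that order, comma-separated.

Segment: ew-gimin-g.
number: -g → plural.
definiteness: ew- → definite.

plural, definite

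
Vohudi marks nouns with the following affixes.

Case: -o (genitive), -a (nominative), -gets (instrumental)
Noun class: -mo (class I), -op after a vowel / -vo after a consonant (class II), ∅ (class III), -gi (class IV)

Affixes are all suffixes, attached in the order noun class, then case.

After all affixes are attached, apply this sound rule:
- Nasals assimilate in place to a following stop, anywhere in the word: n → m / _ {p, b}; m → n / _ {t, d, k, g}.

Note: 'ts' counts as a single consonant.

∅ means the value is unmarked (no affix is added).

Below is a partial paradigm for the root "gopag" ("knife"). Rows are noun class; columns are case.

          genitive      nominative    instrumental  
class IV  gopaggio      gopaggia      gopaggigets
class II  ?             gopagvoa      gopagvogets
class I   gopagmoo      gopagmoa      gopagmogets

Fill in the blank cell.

gopagvoo

Attach noun class class II -vo (after consonant 'g') → gopagvo.
Attach case genitive -o → gopagvoo.
Nasal assimilation: no change.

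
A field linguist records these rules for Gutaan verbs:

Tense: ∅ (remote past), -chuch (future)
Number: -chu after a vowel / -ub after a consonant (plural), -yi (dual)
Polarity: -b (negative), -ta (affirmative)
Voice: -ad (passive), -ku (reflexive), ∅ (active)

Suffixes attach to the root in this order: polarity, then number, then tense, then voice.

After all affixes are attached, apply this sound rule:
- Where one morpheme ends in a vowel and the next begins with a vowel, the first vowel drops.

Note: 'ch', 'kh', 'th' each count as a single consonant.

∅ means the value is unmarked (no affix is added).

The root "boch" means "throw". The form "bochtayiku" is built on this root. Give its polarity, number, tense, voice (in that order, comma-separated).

affirmative, dual, remote past, reflexive

Segment: boch-ta-yi-ku.
polarity: -ta → affirmative.
number: -yi → dual.
tense: ∅ → remote past.
voice: -ku → reflexive.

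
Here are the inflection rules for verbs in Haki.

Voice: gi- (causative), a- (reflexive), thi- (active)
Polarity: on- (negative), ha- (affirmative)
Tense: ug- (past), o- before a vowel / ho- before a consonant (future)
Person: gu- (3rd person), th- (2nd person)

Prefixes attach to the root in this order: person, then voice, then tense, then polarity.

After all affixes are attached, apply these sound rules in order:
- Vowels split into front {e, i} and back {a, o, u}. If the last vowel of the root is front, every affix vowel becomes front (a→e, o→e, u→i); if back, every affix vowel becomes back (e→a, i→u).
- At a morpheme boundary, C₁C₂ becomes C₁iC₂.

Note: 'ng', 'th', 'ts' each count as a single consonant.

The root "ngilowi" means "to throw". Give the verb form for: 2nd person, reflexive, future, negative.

Attach person 2nd person th- → thngilowi.
Attach voice reflexive a- → athngilowi.
Attach tense future o- (before vowel 'a') → oathngilowi.
Attach polarity negative on- → onoathngilowi.
Apply vowel harmony: onoathngilowi → eneethngilowi.
Apply epenthesis: eneethngilowi → eneethingilowi.

eneethingilowi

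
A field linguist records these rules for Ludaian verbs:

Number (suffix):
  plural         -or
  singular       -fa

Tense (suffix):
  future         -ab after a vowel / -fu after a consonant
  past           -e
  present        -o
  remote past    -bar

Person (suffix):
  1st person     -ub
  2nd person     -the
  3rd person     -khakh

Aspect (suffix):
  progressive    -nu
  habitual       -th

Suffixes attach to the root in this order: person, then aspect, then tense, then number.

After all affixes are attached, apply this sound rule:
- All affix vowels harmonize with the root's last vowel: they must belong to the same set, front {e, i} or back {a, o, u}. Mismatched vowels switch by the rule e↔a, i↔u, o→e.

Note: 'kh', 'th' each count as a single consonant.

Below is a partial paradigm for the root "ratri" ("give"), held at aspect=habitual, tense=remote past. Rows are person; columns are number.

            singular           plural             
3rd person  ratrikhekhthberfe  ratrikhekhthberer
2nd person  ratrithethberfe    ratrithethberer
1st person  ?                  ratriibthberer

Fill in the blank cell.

ratriibthberfe

Attach person 1st person -ub → ratriub.
Attach aspect habitual -th → ratriubth.
Attach tense remote past -bar → ratriubthbar.
Attach number singular -fa → ratriubthbarfa.
Apply vowel harmony: ratriubthbarfa → ratriibthberfe.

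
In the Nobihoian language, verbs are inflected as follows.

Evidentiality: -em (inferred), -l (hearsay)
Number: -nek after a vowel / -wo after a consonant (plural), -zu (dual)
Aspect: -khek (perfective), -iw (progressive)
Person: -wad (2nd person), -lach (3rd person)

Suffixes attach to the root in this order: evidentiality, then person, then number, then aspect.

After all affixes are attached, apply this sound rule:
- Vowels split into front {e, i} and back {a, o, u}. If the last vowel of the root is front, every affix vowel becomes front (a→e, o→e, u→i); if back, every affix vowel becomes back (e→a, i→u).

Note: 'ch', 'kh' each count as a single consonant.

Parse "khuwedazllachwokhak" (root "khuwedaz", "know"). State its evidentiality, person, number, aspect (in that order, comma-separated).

Segment: khuwedaz-l-lach-wo-khek.
evidentiality: -l → hearsay.
person: -lach → 3rd person.
number: -nek/wo → plural.
aspect: -khek → perfective.

hearsay, 3rd person, plural, perfective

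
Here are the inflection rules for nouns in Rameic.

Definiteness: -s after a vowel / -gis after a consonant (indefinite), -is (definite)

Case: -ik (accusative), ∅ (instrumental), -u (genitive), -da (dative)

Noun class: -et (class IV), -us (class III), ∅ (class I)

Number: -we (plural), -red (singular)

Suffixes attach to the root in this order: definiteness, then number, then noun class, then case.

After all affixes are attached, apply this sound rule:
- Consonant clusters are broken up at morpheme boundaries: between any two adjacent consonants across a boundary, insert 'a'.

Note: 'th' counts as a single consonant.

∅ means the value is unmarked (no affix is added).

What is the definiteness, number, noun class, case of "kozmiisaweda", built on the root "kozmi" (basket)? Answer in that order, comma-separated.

Segment: kozmi-is-we-da.
definiteness: -is → definite.
number: -we → plural.
noun class: ∅ → class I.
case: -da → dative.

definite, plural, class I, dative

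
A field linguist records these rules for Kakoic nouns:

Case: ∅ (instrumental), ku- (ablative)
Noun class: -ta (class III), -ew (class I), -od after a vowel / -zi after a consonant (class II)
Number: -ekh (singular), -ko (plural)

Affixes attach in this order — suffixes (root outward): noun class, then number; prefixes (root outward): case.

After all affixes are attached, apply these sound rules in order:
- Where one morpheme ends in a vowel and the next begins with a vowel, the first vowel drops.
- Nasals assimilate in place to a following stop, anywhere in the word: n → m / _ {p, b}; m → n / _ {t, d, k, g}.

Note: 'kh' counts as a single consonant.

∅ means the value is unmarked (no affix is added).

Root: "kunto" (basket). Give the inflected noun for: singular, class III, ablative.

Attach noun class class III -ta → kuntota.
Attach case ablative ku- → kukuntota.
Attach number singular -ekh → kukuntotaekh.
Apply vowel deletion: kukuntotaekh → kukuntotekh.
Nasal assimilation: no change.

kukuntotekh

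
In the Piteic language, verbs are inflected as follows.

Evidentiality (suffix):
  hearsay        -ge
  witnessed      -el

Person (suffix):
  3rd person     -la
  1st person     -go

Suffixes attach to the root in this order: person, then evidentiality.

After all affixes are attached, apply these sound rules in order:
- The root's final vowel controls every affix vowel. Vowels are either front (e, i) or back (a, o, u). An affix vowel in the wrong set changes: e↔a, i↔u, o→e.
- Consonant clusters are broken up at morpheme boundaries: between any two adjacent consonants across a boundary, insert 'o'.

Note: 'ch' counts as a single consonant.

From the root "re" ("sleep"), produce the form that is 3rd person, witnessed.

Attach person 3rd person -la → rela.
Attach evidentiality witnessed -el → relael.
Apply vowel harmony: relael → releel.
Epenthesis: no change.

releel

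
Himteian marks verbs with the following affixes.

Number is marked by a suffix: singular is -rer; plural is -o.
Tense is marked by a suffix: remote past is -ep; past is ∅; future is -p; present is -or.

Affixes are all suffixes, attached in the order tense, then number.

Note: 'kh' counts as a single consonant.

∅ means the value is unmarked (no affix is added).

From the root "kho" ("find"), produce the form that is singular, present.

Attach tense present -or → khoor.
Attach number singular -rer → khoorrer.

khoorrer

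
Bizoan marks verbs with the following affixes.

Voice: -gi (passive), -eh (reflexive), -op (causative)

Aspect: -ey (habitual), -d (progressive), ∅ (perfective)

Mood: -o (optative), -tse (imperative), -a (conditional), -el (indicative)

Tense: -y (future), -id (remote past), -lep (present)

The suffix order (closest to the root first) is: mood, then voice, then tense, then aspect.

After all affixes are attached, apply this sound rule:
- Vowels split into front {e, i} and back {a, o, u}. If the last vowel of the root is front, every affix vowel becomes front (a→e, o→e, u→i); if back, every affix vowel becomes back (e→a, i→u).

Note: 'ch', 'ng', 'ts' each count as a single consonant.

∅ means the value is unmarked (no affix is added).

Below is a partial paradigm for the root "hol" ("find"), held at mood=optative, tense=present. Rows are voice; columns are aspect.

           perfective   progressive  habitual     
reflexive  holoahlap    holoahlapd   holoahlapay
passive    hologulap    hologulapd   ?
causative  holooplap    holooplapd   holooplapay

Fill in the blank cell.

hologulapay

Attach mood optative -o → holo.
Attach voice passive -gi → hologi.
Attach tense present -lep → hologilep.
Attach aspect habitual -ey → hologilepey.
Apply vowel harmony: hologilepey → hologulapay.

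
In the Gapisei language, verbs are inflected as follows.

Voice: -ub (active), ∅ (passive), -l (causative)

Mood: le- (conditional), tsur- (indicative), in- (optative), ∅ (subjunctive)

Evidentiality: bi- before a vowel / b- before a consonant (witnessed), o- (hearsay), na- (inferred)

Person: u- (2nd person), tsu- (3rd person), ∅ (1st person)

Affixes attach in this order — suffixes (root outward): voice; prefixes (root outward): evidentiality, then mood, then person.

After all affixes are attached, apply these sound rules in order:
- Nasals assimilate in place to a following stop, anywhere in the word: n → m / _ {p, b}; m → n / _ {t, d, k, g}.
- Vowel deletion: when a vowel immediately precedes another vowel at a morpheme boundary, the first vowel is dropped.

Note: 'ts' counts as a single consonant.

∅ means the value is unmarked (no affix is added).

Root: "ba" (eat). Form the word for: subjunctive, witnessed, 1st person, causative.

Attach evidentiality witnessed b- (before consonant 'b') → bba.
mood = subjunctive: zero marking, form stays bba.
Attach voice causative -l → bbal.
person = 1st person: zero marking, form stays bbal.
Nasal assimilation: no change.
Vowel deletion: no change.

bbal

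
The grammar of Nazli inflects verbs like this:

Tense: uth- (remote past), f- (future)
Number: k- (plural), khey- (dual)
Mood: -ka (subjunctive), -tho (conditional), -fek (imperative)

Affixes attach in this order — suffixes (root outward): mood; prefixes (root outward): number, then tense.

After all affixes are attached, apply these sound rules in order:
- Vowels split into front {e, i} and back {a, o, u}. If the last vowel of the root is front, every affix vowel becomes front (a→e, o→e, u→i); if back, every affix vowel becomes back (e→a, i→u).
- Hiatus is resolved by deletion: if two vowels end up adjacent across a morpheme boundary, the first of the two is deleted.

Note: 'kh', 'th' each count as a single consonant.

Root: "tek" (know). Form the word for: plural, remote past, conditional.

ithktekthe

Attach number plural k- → ktek.
Attach mood conditional -tho → ktektho.
Attach tense remote past uth- → uthktektho.
Apply vowel harmony: uthktektho → ithktekthe.
Vowel deletion: no change.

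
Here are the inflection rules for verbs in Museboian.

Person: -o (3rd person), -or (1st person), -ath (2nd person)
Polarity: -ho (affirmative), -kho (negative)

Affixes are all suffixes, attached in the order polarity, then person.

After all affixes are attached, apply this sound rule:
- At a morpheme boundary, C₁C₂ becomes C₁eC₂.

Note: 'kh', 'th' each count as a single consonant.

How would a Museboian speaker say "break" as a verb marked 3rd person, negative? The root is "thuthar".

thutharekhoo

Attach polarity negative -kho → thutharkho.
Attach person 3rd person -o → thutharkhoo.
Apply epenthesis: thutharkhoo → thutharekhoo.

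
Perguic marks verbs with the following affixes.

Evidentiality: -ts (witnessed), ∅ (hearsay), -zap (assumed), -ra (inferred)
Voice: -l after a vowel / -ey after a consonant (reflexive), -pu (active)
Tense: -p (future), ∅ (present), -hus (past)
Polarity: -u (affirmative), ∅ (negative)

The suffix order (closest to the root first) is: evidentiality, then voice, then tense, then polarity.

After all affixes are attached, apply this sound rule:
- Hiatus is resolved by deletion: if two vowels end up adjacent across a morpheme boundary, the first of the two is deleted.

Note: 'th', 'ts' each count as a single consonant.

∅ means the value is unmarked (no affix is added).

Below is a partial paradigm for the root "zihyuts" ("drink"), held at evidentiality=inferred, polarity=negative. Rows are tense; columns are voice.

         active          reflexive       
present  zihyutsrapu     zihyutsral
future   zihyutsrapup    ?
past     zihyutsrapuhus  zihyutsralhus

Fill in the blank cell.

Attach evidentiality inferred -ra → zihyutsra.
Attach voice reflexive -l (after vowel 'a') → zihyutsral.
Attach tense future -p → zihyutsralp.
polarity = negative: zero marking, form stays zihyutsralp.
Vowel deletion: no change.

zihyutsralp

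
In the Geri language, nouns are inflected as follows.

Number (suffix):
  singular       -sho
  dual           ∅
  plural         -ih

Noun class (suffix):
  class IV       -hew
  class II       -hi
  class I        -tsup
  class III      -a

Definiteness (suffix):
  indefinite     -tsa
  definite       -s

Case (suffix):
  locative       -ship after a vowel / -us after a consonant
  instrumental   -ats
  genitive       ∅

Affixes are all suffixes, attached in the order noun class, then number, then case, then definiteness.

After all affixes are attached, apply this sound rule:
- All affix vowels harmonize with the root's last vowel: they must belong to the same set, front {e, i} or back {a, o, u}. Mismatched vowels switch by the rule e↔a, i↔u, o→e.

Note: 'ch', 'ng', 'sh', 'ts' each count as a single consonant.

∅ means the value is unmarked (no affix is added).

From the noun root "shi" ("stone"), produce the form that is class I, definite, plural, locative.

shitsipihiss

Attach noun class class I -tsup → shitsup.
Attach number plural -ih → shitsupih.
Attach case locative -us (after consonant 'h') → shitsupihus.
Attach definiteness definite -s → shitsupihuss.
Apply vowel harmony: shitsupihuss → shitsipihiss.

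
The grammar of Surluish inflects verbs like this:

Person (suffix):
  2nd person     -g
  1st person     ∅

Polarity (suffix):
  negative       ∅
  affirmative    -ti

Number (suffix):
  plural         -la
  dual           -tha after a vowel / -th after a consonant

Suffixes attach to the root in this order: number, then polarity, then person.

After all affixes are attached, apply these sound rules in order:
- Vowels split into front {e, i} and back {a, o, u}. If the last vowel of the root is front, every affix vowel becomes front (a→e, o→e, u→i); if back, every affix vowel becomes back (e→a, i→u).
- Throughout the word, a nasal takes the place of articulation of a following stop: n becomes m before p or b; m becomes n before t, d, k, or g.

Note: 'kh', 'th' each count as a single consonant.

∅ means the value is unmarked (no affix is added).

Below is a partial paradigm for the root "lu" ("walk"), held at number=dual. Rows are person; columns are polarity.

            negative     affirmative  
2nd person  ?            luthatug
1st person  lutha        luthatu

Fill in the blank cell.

Attach number dual -tha (after vowel 'u') → lutha.
polarity = negative: zero marking, form stays lutha.
Attach person 2nd person -g → luthag.
Vowel harmony: no change.
Nasal assimilation: no change.

luthag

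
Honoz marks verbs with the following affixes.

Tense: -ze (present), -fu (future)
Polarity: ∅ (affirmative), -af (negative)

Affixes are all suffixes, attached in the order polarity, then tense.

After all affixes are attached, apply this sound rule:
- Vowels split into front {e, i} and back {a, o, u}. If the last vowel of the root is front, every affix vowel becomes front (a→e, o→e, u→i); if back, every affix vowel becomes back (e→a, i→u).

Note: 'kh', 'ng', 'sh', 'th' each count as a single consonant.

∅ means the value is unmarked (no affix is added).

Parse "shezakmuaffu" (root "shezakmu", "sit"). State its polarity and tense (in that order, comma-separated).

Segment: shezakmu-af-fu.
polarity: -af → negative.
tense: -fu → future.

negative, future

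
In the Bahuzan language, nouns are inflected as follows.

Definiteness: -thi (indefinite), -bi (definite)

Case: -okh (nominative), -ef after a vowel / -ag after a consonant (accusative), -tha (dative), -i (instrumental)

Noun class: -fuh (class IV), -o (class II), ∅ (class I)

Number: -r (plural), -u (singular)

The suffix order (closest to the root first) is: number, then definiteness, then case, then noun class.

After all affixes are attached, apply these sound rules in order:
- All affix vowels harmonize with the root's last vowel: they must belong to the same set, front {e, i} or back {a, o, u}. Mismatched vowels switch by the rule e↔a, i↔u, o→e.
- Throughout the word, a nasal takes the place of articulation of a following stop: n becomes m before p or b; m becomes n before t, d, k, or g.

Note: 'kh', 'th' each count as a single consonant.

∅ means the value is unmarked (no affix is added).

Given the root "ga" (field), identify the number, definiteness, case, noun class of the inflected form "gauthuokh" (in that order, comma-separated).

Segment: ga-u-thi-okh.
number: -u → singular.
definiteness: -thi → indefinite.
case: -okh → nominative.
noun class: ∅ → class I.

singular, indefinite, nominative, class I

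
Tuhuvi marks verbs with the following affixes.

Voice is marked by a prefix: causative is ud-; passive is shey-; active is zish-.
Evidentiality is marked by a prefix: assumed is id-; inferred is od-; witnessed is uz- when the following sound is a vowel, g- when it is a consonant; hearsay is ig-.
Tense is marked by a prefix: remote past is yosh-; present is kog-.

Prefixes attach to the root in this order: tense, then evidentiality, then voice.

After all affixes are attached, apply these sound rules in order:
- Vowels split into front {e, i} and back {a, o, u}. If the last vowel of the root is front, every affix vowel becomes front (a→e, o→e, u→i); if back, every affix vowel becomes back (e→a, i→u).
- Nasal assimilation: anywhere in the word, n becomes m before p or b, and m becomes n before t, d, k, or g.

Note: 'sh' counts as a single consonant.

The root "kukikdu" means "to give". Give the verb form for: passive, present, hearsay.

shayugkogkukikdu

Attach tense present kog- → kogkukikdu.
Attach evidentiality hearsay ig- → igkogkukikdu.
Attach voice passive shey- → sheyigkogkukikdu.
Apply vowel harmony: sheyigkogkukikdu → shayugkogkukikdu.
Nasal assimilation: no change.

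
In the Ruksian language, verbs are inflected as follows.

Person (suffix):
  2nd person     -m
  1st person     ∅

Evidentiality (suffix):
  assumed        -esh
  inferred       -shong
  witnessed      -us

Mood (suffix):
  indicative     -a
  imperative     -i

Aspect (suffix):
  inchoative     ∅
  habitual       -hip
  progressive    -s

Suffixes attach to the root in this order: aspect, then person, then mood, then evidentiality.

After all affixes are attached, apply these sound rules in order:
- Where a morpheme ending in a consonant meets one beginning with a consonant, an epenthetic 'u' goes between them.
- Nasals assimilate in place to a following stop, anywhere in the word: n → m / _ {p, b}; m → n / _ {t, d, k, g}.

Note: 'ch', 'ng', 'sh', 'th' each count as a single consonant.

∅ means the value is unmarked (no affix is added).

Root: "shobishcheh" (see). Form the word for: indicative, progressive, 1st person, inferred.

Attach aspect progressive -s → shobishchehs.
person = 1st person: zero marking, form stays shobishchehs.
Attach mood indicative -a → shobishchehsa.
Attach evidentiality inferred -shong → shobishchehsashong.
Apply epenthesis: shobishchehsashong → shobishchehusashong.
Nasal assimilation: no change.

shobishchehusashong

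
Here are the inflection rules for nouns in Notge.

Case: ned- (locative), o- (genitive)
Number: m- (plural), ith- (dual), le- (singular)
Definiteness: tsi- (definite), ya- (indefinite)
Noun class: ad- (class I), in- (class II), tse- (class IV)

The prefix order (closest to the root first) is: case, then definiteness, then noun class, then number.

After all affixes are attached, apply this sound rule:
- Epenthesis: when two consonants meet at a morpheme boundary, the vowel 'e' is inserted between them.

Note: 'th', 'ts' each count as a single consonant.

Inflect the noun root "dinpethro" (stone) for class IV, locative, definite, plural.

Attach case locative ned- → neddinpethro.
Attach definiteness definite tsi- → tsineddinpethro.
Attach noun class class IV tse- → tsetsineddinpethro.
Attach number plural m- → mtsetsineddinpethro.
Apply epenthesis: mtsetsineddinpethro → metsetsinededinpethro.

metsetsinededinpethro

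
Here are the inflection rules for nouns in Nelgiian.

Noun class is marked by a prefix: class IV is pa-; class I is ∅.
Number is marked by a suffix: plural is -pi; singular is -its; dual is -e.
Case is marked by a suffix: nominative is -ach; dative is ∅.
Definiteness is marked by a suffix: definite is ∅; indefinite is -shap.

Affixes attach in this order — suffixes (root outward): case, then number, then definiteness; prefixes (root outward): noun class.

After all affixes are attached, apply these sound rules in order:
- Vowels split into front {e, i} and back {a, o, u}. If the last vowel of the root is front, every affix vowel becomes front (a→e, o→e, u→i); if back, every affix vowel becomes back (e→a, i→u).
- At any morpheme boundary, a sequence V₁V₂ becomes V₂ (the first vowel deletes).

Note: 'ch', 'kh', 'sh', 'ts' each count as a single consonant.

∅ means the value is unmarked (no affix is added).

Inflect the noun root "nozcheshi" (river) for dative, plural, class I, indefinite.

case = dative: zero marking, form stays nozcheshi.
Attach number plural -pi → nozcheshipi.
noun class = class I: zero marking, form stays nozcheshipi.
Attach definiteness indefinite -shap → nozcheshipishap.
Apply vowel harmony: nozcheshipishap → nozcheshipishep.
Vowel deletion: no change.

nozcheshipishep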